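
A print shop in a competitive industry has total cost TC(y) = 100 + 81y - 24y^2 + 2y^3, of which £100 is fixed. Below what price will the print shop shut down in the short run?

The shutdown price is the minimum of AVC. VC = 81y - 24y^2 + 2y^3, so AVC = 81 - 24y + 2y^2.
dAVC/dy = -24 + 4y = 0 gives y = 6. min AVC = 81 - 24·6 + 2·6^2 = 9.
For P < £9 the firm produces nothing.

£9 per unit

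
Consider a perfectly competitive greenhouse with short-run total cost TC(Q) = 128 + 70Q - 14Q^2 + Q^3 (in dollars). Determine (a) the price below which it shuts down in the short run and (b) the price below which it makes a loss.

Shutdown price = $21; break-even price = $38

Shutdown price = min AVC. AVC = 70 - 14Q + Q^2, with vertex at Q = 7 and minimum $21.
ATC = 128/Q + 70 - 14Q + Q^2. Setting dATC/dQ = −128/Q^2 − 14 + 2Q = 0 gives Q = 8 (since 2·8^3 − 14·8^2 = 128).
min ATC = 128/8 + 70 − 14·8 + 8^2 = $38. That is the break-even price.
Between these two prices the firm operates at a loss; above $38 it earns a profit.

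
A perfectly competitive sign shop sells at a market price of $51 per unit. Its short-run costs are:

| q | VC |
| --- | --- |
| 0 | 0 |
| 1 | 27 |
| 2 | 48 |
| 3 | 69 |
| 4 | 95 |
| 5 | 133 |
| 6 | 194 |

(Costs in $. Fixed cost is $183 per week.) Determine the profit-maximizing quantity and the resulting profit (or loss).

q = 5; profit = -$61

Compute π = P·q − TC at each output: q=0: -183; q=1: -159; q=2: -129; q=3: -99; q=4: -74; q=5: -61; q=6: -71.
Profit is maximized at q = 5. AVC there is 133/5 = $26.60 ≤ P, so producing beats shutting down (which would give -$183).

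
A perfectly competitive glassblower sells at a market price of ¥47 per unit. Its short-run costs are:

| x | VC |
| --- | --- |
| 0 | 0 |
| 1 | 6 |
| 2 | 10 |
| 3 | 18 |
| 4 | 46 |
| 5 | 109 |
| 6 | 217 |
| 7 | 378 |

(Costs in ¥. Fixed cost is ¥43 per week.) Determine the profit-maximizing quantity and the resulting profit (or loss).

Tabulate TR − TC: x=0: -43; x=1: -2; x=2: 41; x=3: 80; x=4: 99; x=5: 83; x=6: 22; x=7: -92.
Profit is maximized at x = 4. AVC there is 46/4 = ¥11.50 ≤ P, so producing beats shutting down (which would give -¥43).

x = 4; profit = ¥99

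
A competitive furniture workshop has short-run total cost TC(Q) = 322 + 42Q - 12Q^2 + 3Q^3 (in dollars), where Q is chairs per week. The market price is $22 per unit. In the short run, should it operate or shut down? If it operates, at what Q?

Shut down

Variable cost is VC = 42Q - 12Q^2 + 3Q^3, so AVC = VC/Q = 42 - 12Q + 3Q^2 and MC = dTC/dQ = 42 - 24Q + 9Q^2.
AVC hits its minimum where MC = AVC, at Q = 2, giving min AVC = 42 - 12·2 + 3·2^2 = $30.
With P < min AVC ($22 < $30), every unit sold adds to the loss.
Best response: produce nothing and absorb the $322 fixed cost.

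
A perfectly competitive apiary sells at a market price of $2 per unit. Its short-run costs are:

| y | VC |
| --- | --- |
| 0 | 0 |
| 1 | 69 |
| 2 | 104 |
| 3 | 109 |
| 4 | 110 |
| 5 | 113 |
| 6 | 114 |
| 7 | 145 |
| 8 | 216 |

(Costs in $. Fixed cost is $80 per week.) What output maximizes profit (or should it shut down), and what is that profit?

Tabulate TR − TC: y=0: -80; y=1: -147; y=2: -180; y=3: -183; y=4: -182; y=5: -183; y=6: -182; y=7: -211; y=8: -280.
Profit is highest at y = 0. Equivalently, the lowest AVC in the table is 114/6 ≈ $19 at y = 6, and P = $2 falls below it — price never covers variable cost, so the firm shuts down and loses only its fixed cost.

y = 0 (shut down); profit = -$80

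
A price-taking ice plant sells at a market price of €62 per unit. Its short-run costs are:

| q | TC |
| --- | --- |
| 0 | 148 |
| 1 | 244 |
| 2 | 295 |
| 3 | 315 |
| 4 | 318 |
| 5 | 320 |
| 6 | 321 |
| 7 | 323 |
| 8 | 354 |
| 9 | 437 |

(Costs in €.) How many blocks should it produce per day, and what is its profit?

q = 8; profit = €142

Tabulate TR − TC: q=0: -148; q=1: -182; q=2: -171; q=3: -129; q=4: -70; q=5: -10; q=6: 51; q=7: 111; q=8: 142; q=9: 121.
Profit is maximized at q = 8. AVC there is 206/8 = €25.75 ≤ P, so producing beats shutting down (which would give -€148).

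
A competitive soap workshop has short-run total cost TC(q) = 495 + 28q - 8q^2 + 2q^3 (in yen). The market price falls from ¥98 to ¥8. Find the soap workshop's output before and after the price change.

Output falls from 5 to 0 (the firm shuts down)

MC = 28 - 16q + 6q^2; the shutdown threshold is min AVC = ¥20 (at q = 2).
With P = ¥98 above the shutdown price, P = MC gives q = 5.
At P = ¥8 < min AVC = ¥20, price no longer covers variable cost at any output, so the firm shuts down: q = 0.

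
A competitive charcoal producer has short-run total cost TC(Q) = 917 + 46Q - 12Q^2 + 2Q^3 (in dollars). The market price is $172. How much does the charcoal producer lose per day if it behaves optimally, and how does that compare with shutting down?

Profit = -$133 at Q = 7

AVC = 46 - 12Q + 2Q^2; min AVC = $28 at Q = 3. Since P = $172 ≥ min AVC, the firm produces.
MC = 46 - 24Q + 6Q^2. Setting P = MC and taking the root on the rising branch gives Q* = 7.
TR = 172·7 = 1204. TC = 917 + 420 = 1337. Profit = 1204 − 1337 = -$133.
By producing, the firm covers all variable cost plus $784 of fixed cost; shutting down would lose the full $917.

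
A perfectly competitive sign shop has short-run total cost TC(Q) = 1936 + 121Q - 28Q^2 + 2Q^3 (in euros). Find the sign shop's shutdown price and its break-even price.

Shutdown price = €23; break-even price = €231

AVC = 121 - 28Q + 2Q^2; minimized at Q = 7, giving min AVC = €23. That is the shutdown price.
ATC = 1936/Q + 121 - 28Q + 2Q^2. Setting dATC/dQ = −1936/Q^2 − 28 + 4Q = 0 gives Q = 11 (since 4·11^3 − 28·11^2 = 1936).
min ATC = 1936/11 + 121 − 28·11 + 2·11^2 = €231. That is the break-even price.
For €23 ≤ P < €231 the firm produces at a loss; below €23 it shuts down.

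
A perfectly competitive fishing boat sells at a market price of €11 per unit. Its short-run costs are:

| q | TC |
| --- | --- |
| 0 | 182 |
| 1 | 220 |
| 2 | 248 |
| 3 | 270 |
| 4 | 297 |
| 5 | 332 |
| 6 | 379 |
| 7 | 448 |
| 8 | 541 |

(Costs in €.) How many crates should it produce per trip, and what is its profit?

Profit at each row (π = 11q − TC): q=0: -182; q=1: -209; q=2: -226; q=3: -237; q=4: -253; q=5: -277; q=6: -313; q=7: -371; q=8: -453.
Profit is highest at q = 0. Equivalently, the lowest AVC in the table is 115/4 ≈ €28.75 at q = 4, and P = €11 falls below it — price never covers variable cost, so the firm shuts down and loses only its fixed cost.

q = 0 (shut down); profit = -€182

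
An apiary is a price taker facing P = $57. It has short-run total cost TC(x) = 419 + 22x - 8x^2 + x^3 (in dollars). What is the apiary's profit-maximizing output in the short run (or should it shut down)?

Produce at x = 7

Variable cost is VC = 22x - 8x^2 + x^3, so AVC = VC/x = 22 - 8x + x^2 and MC = dTC/dx = 22 - 16x + 3x^2.
AVC hits its minimum where MC = AVC, at x = 4, giving min AVC = 22 - 8·4 + 4^2 = $6.
Because $57 ≥ $6, revenue can cover variable cost; the firm operates.
Solving P = MC: -35 - 16x + 3x^2 = 0 ⇒ x = -5/3 or 7. On the upward-sloping branch, x* = 7.
Check: AVC at x = 7 is $15 ≤ P, so revenue covers variable cost.
Profit = P·x − TC = 57·7 − 524 = -$125, a loss, but smaller than the $419 fixed cost the firm would lose by shutting down.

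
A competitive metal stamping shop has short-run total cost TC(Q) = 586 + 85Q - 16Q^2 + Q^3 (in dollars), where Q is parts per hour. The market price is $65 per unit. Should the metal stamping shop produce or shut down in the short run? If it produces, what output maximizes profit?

Strip out fixed cost: VC = 85Q - 16Q^2 + Q^3. Then AVC = 85 - 16Q + Q^2 and MC = 85 - 32Q + 3Q^2.
The AVC parabola has its vertex at Q = 16/2 = 8, where AVC = 85 - 16·8 + 8^2 = $21.
Since P = $65 ≥ min AVC = $21, price covers variable cost and the firm should produce.
Solving P = MC: 20 - 32Q + 3Q^2 = 0 ⇒ Q = 2/3 or 10. On the upward-sloping branch, Q* = 10.
Check: AVC at Q = 10 is $25 ≤ P, so revenue covers variable cost.
Profit = P·Q − TC = 65·10 − 836 = -$186, a loss, but smaller than the $586 fixed cost the firm would lose by shutting down.

Produce at Q = 10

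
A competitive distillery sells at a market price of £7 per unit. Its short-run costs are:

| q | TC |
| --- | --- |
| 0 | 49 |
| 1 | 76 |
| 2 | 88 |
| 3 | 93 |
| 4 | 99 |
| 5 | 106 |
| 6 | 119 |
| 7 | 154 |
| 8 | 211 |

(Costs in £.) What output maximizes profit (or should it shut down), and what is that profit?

q = 0 (shut down); profit = -£49

Compute π = P·q − TC at each output: q=0: -49; q=1: -69; q=2: -74; q=3: -72; q=4: -71; q=5: -71; q=6: -77; q=7: -105; q=8: -155.
Profit is highest at q = 0. Equivalently, the lowest AVC in the table is 57/5 ≈ £11.40 at q = 5, and P = £7 falls below it — price never covers variable cost, so the firm shuts down and loses only its fixed cost.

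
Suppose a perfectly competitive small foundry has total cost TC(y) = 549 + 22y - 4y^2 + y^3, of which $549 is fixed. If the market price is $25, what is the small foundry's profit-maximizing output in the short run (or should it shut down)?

Produce at y = 3

Strip out fixed cost: VC = 22y - 4y^2 + y^3. Then AVC = 22 - 4y + y^2 and MC = 22 - 8y + 3y^2.
AVC is minimized where dAVC/dy = -4 + 2y = 0, at y = 2; min AVC = 22 - 4·2 + 2^2 = $18.
Because $25 ≥ $18, revenue can cover variable cost; the firm operates.
Solving P = MC: -3 - 8y + 3y^2 = 0 ⇒ y = -1/3 or 3. On the upward-sloping branch, y* = 3.
Check: AVC at y = 3 is $19 ≤ P, so revenue covers variable cost.
Profit = P·y − TC = 25·3 − 606 = -$531, a loss, but smaller than the $549 fixed cost the firm would lose by shutting down.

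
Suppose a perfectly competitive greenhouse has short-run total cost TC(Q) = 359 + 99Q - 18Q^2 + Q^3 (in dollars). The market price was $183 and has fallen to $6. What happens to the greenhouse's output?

Output falls from 14 to 0 (the firm shuts down)

MC = 99 - 36Q + 3Q^2; the shutdown threshold is min AVC = $18 (at Q = 9).
At P = $183 ≥ min AVC, set P = MC on the rising branch: Q = 14.
At P = $6 < min AVC = $18, price no longer covers variable cost at any output, so the firm shuts down: Q = 0.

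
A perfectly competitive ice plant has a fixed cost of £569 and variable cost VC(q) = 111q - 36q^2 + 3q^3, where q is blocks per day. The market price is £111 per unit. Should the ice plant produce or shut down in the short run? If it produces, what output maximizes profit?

From TC, MC = TC'(q) = 111 - 72q + 9q^2 and AVC = VC/q = 111 - 36q + 3q^2.
AVC is minimized where dAVC/dq = -36 + 6q = 0, at q = 6; min AVC = 111 - 36·6 + 3·6^2 = £3.
Since P = £111 ≥ min AVC = £3, price covers variable cost and the firm should produce.
Solving P = MC: -72q + 9q^2 = 0 ⇒ q = 0 or 8. On the upward-sloping branch, q* = 8.
Check: AVC at q = 8 is £15 ≤ P, so revenue covers variable cost.
Profit = P·q − TC = 111·8 − 689 = £199.

Produce at q = 8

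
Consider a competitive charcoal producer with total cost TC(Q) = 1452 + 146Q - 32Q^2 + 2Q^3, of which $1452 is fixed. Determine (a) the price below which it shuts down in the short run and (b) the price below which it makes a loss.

AVC = 146 - 32Q + 2Q^2; minimized at Q = 8, giving min AVC = $18. That is the shutdown price.
ATC = 1452/Q + 146 - 32Q + 2Q^2. Setting dATC/dQ = −1452/Q^2 − 32 + 4Q = 0 gives Q = 11 (since 4·11^3 − 32·11^2 = 1452).
min ATC = 1452/11 + 146 − 32·11 + 2·11^2 = $168. That is the break-even price.
For $18 ≤ P < $168 the firm produces at a loss; below $18 it shuts down.

Shutdown price = $18; break-even price = $168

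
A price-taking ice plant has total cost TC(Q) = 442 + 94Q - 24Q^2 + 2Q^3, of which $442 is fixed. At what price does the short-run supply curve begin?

The firm shuts down when price falls below the minimum of average variable cost. AVC = VC/Q = 94 - 24Q + 2Q^2.
dAVC/dQ = -24 + 4Q = 0 gives Q = 6. min AVC = 94 - 24·6 + 2·6^2 = 22.
For P < $22 the firm produces nothing.

$22 per unit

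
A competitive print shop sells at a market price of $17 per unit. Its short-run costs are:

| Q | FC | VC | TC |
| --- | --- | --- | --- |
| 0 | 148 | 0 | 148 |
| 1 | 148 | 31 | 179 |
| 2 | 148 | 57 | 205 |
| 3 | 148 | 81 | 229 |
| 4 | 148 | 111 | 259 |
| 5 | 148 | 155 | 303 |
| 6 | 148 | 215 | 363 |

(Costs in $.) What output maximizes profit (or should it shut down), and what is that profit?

Profit at each row (π = 17Q − TC): Q=0: -148; Q=1: -162; Q=2: -171; Q=3: -178; Q=4: -191; Q=5: -218; Q=6: -261.
Profit is highest at Q = 0. Equivalently, the lowest AVC in the table is 81/3 ≈ $27 at Q = 3, and P = $17 falls below it — price never covers variable cost, so the firm shuts down and loses only its fixed cost.

Q = 0 (shut down); profit = -$148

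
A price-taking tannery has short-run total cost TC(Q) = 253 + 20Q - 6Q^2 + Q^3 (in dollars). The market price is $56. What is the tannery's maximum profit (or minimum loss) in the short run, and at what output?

AVC = 20 - 6Q + Q^2; min AVC = $11 at Q = 3. Since P = $56 ≥ min AVC, the firm produces.
With MC = 20 - 12Q + 3Q^2, P = MC on the upward-sloping part at Q* = 6.
TR = 56·6 = 336. TC = 253 + 120 = 373. Profit = 336 − 373 = -$37.
By producing, the firm covers all variable cost plus $216 of fixed cost; shutting down would lose the full $253.

Profit = -$37 at Q = 6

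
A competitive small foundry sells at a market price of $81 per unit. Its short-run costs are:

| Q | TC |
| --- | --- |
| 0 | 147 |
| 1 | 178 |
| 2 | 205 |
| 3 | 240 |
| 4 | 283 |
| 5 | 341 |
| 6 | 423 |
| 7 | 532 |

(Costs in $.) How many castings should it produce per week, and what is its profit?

Q = 5; profit = $64

Tabulate TR − TC: Q=0: -147; Q=1: -97; Q=2: -43; Q=3: 3; Q=4: 41; Q=5: 64; Q=6: 63; Q=7: 35.
Profit is maximized at Q = 5. AVC there is 194/5 = $38.80 ≤ P, so producing beats shutting down (which would give -$147).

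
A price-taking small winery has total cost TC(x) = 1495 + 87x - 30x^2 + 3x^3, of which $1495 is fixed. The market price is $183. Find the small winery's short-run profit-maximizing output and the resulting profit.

AVC = 87 - 30x + 3x^2; min AVC = $12 at x = 5. Since P = $183 ≥ min AVC, the firm produces.
With MC = 87 - 60x + 9x^2, P = MC on the upward-sloping part at x* = 8.
TR = 183·8 = 1464. TC = 1495 + 312 = 1807. Profit = 1464 − 1807 = -$343.
Shutting down would mean losing the fixed cost of $1495, so operating at a loss of $343 is better by $1152.

Profit = -$343 at x = 8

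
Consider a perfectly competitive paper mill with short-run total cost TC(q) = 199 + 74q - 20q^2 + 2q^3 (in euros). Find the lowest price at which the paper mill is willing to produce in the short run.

€24 per unit

Short-run supply begins at min AVC. From VC = 74q - 20q^2 + 2q^3, AVC = 74 - 20q + 2q^2.
dAVC/dq = -20 + 4q = 0 gives q = 5. min AVC = 74 - 20·5 + 2·5^2 = 24.
For P < €24 the firm produces nothing.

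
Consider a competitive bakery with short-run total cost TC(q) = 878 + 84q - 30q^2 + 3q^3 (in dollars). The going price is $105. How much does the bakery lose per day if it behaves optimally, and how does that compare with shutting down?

Profit = -$290 at q = 7

AVC = 84 - 30q + 3q^2 has its minimum $9 at q = 5; price $105 clears that bar, so the firm operates.
MC = 84 - 60q + 9q^2. Setting P = MC and taking the root on the rising branch gives q* = 7.
TR = 105·7 = 735. TC = 878 + 147 = 1025. Profit = 735 − 1025 = -$290.
That loss of $290 beats the $878 the firm would lose by shutting down; producing recovers $588 of fixed cost.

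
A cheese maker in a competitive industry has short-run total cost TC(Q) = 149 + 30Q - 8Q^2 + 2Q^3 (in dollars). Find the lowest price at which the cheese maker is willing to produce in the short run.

$22 per unit

The shutdown price is the minimum of AVC. VC = 30Q - 8Q^2 + 2Q^3, so AVC = 30 - 8Q + 2Q^2.
At the minimum of AVC, MC = AVC. MC = 30 - 16Q + 6Q^2; setting MC = AVC gives 4Q^2 - 8Q = 0, so Q = 2. min AVC = 22.
So the shutdown price is $22.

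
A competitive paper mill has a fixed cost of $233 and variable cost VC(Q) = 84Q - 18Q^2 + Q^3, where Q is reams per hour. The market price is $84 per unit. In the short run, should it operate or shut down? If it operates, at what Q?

Produce at Q = 12

Strip out fixed cost: VC = 84Q - 18Q^2 + Q^3. Then AVC = 84 - 18Q + Q^2 and MC = 84 - 36Q + 3Q^2.
AVC hits its minimum where MC = AVC, at Q = 9, giving min AVC = 84 - 18·9 + 9^2 = $3.
P = $84 exceeds min AVC = $3, so the firm stays open.
Set P = MC: 84 = 84 - 36Q + 3Q^2 → -36Q + 3Q^2 = 0. The roots are Q = 0 and Q = 12; the profit-maximizing output is on the rising part of MC, so Q* = 12.
Check: AVC at Q = 12 is $12 ≤ P, so revenue covers variable cost.
Profit = P·Q − TC = 84·12 − 377 = $631.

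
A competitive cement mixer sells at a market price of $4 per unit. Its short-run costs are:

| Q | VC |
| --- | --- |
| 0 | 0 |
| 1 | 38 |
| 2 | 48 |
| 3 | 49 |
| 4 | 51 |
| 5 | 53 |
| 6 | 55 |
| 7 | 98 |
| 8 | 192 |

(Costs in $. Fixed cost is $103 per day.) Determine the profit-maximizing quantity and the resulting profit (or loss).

Q = 0 (shut down); profit = -$103

Tabulate TR − TC: Q=0: -103; Q=1: -137; Q=2: -143; Q=3: -140; Q=4: -138; Q=5: -136; Q=6: -134; Q=7: -173; Q=8: -263.
Profit is highest at Q = 0. Equivalently, the lowest AVC in the table is 55/6 ≈ $9.17 at Q = 6, and P = $4 falls below it — price never covers variable cost, so the firm shuts down and loses only its fixed cost.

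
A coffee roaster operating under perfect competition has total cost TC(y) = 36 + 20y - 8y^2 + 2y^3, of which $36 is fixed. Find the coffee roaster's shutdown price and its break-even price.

Shutdown price = $12; break-even price = $26

AVC = 20 - 8y + 2y^2; minimized at y = 2, giving min AVC = $12. That is the shutdown price.
ATC = 36/y + 20 - 8y + 2y^2. Setting dATC/dy = −36/y^2 − 8 + 4y = 0 gives y = 3 (since 4·3^3 − 8·3^2 = 36).
min ATC = 36/3 + 20 − 8·3 + 2·3^2 = $26. That is the break-even price.
For $12 ≤ P < $26 the firm produces at a loss; below $12 it shuts down.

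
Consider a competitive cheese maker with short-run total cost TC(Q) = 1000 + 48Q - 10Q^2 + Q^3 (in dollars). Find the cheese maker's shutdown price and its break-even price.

Shutdown price = $23; break-even price = $148

Shutdown price = min AVC. AVC = 48 - 10Q + Q^2, with vertex at Q = 5 and minimum $23.
ATC = 1000/Q + 48 - 10Q + Q^2. Setting dATC/dQ = −1000/Q^2 − 10 + 2Q = 0 gives Q = 10 (since 2·10^3 − 10·10^2 = 1000).
min ATC = 1000/10 + 48 − 10·10 + 10^2 = $148. That is the break-even price.
Between these two prices the firm operates at a loss; above $148 it earns a profit.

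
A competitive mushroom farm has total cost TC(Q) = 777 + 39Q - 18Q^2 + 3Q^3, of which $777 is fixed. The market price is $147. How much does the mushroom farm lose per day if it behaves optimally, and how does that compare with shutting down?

AVC = 39 - 18Q + 3Q^2; min AVC = $12 at Q = 3. Since P = $147 ≥ min AVC, the firm produces.
MC = 39 - 36Q + 9Q^2. Setting P = MC and taking the root on the rising branch gives Q* = 6.
TR = 147·6 = 882. TC = 777 + 234 = 1011. Profit = 882 − 1011 = -$129.
Shutting down would mean losing the fixed cost of $777, so operating at a loss of $129 is better by $648.

Profit = -$129 at Q = 6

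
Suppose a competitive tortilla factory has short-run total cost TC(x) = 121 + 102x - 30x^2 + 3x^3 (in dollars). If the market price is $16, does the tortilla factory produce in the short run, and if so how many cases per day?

Strip out fixed cost: VC = 102x - 30x^2 + 3x^3. Then AVC = 102 - 30x + 3x^2 and MC = 102 - 60x + 9x^2.
The AVC parabola has its vertex at x = 30/6 = 5, where AVC = 102 - 30·5 + 3·5^2 = $27.
Since P = $16 < min AVC = $27, price fails to cover variable cost at any output.
Best response: produce nothing and absorb the $121 fixed cost.

Shut down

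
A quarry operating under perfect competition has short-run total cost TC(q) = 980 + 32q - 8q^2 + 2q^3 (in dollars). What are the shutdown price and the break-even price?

Shutdown price = min AVC. AVC = 32 - 8q + 2q^2, with vertex at q = 2 and minimum $24.
ATC = 980/q + 32 - 8q + 2q^2. Setting dATC/dq = −980/q^2 − 8 + 4q = 0 gives q = 7 (since 4·7^3 − 8·7^2 = 980).
min ATC = 980/7 + 32 − 8·7 + 2·7^2 = $214. That is the break-even price.
For $24 ≤ P < $214 the firm produces at a loss; below $24 it shuts down.

Shutdown price = $24; break-even price = $214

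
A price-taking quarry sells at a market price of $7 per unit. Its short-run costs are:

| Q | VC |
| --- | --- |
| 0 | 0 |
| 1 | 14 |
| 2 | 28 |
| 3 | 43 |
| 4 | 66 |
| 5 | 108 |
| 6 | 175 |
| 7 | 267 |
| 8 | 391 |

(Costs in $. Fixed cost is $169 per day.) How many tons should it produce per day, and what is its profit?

Q = 0 (shut down); profit = -$169

Compute π = P·Q − TC at each output: Q=0: -169; Q=1: -176; Q=2: -183; Q=3: -191; Q=4: -207; Q=5: -242; Q=6: -302; Q=7: -387; Q=8: -504.
Profit is highest at Q = 0. Equivalently, the lowest AVC in the table is 14/1 ≈ $14 at Q = 1, and P = $7 falls below it — price never covers variable cost, so the firm shuts down and loses only its fixed cost.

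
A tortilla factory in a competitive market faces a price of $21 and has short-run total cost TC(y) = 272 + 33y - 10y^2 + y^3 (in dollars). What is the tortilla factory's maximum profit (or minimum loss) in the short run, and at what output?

AVC = 33 - 10y + y^2 has its minimum $8 at y = 5; price $21 clears that bar, so the firm operates.
With MC = 33 - 20y + 3y^2, P = MC on the upward-sloping part at y* = 6.
TR = 21·6 = 126. TC = 272 + 54 = 326. Profit = 126 − 326 = -$200.
That loss of $200 beats the $272 the firm would lose by shutting down; producing recovers $72 of fixed cost.

Profit = -$200 at y = 6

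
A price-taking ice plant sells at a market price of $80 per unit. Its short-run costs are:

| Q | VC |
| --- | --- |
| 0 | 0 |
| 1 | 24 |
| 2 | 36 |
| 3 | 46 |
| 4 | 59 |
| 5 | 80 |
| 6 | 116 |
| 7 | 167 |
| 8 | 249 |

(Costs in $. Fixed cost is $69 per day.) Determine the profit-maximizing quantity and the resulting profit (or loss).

Tabulate TR − TC: Q=0: -69; Q=1: -13; Q=2: 55; Q=3: 125; Q=4: 192; Q=5: 251; Q=6: 295; Q=7: 324; Q=8: 322.
Profit is maximized at Q = 7. AVC there is 167/7 = $23.86 ≤ P, so producing beats shutting down (which would give -$69).

Q = 7; profit = $324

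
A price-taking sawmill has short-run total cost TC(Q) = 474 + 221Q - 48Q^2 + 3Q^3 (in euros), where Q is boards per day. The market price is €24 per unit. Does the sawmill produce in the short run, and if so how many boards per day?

Variable cost is VC = 221Q - 48Q^2 + 3Q^3, so AVC = VC/Q = 221 - 48Q + 3Q^2 and MC = dTC/dQ = 221 - 96Q + 9Q^2.
The AVC parabola has its vertex at Q = 48/6 = 8, where AVC = 221 - 48·8 + 3·8^2 = €29.
With P < min AVC (€24 < €29), every unit sold adds to the loss.
Shutting down limits the loss to fixed cost, €474.

Shut down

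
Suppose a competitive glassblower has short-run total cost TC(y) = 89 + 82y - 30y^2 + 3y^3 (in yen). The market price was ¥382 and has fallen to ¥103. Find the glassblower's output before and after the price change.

Output falls from 10 to 7

AVC = 82 - 30y + 3y^2, minimized at y = 5 where min AVC = ¥7. MC = 82 - 60y + 9y^2.
At P = ¥382 ≥ min AVC, set P = MC on the rising branch: y = 10.
At P = ¥103 ≥ min AVC, set P = MC: y = 7. The firm stays open but cuts output.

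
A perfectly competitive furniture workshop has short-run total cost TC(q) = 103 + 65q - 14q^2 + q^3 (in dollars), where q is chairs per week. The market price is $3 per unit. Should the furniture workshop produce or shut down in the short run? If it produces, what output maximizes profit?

Shut down

From TC, MC = TC'(q) = 65 - 28q + 3q^2 and AVC = VC/q = 65 - 14q + q^2.
AVC is minimized where dAVC/dq = -14 + 2q = 0, at q = 7; min AVC = 65 - 14·7 + 7^2 = $16.
Since P = $3 < min AVC = $16, price fails to cover variable cost at any output.
Best response: produce nothing and absorb the $103 fixed cost.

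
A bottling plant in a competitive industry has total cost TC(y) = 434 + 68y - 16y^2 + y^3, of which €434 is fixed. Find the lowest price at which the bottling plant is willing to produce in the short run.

€4 per unit

Short-run supply begins at min AVC. From VC = 68y - 16y^2 + y^3, AVC = 68 - 16y + y^2.
dAVC/dy = -16 + 2y = 0 gives y = 8. min AVC = 68 - 16·8 + 8^2 = 4.
So the shutdown price is €4.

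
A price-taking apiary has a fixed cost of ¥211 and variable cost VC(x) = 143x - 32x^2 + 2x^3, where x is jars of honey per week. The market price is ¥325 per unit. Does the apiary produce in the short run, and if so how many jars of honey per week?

Produce at x = 13

Variable cost is VC = 143x - 32x^2 + 2x^3, so AVC = VC/x = 143 - 32x + 2x^2 and MC = dTC/dx = 143 - 64x + 6x^2.
AVC is minimized where dAVC/dx = -32 + 4x = 0, at x = 8; min AVC = 143 - 32·8 + 2·8^2 = ¥15.
Since P = ¥325 ≥ min AVC = ¥15, price covers variable cost and the firm should produce.
P = MC gives -182 - 64x + 6x^2 = 0, with roots -7/3 and 13. Take the larger (rising MC): x* = 13.
Check: AVC at x = 13 is ¥65 ≤ P, so revenue covers variable cost.
Profit = P·x − TC = 325·13 − 1056 = ¥3169.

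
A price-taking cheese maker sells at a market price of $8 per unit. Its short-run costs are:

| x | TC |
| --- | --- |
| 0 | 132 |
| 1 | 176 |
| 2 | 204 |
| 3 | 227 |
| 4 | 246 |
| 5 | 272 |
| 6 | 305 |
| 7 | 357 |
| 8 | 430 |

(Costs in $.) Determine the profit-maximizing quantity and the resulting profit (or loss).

Profit at each row (π = 8x − TC): x=0: -132; x=1: -168; x=2: -188; x=3: -203; x=4: -214; x=5: -232; x=6: -257; x=7: -301; x=8: -366.
Profit is highest at x = 0. Equivalently, the lowest AVC in the table is 140/5 ≈ $28 at x = 5, and P = $8 falls below it — price never covers variable cost, so the firm shuts down and loses only its fixed cost.

x = 0 (shut down); profit = -$132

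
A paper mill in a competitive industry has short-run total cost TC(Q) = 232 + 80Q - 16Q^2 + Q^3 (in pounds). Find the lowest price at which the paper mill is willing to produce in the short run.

Short-run supply begins at min AVC. From VC = 80Q - 16Q^2 + Q^3, AVC = 80 - 16Q + Q^2.
dAVC/dQ = -16 + 2Q = 0 gives Q = 8. min AVC = 80 - 16·8 + 8^2 = 16.
For P < £16 the firm produces nothing.

£16 per unit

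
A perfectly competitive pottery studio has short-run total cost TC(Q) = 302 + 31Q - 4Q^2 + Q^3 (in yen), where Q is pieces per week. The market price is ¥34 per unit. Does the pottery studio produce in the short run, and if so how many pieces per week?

Produce at Q = 3

Variable cost is VC = 31Q - 4Q^2 + Q^3, so AVC = VC/Q = 31 - 4Q + Q^2 and MC = dTC/dQ = 31 - 8Q + 3Q^2.
The AVC parabola has its vertex at Q = 4/2 = 2, where AVC = 31 - 4·2 + 2^2 = ¥27.
Because ¥34 ≥ ¥27, revenue can cover variable cost; the firm operates.
P = MC gives -3 - 8Q + 3Q^2 = 0, with roots -1/3 and 3. Take the larger (rising MC): Q* = 3.
Check: AVC at Q = 3 is ¥28 ≤ P, so revenue covers variable cost.
Profit = P·Q − TC = 34·3 − 386 = -¥284, a loss, but smaller than the ¥302 fixed cost the firm would lose by shutting down.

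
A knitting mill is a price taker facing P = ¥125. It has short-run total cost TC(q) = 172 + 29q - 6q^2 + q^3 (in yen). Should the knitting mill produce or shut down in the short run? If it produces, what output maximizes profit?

Produce at q = 8

Strip out fixed cost: VC = 29q - 6q^2 + q^3. Then AVC = 29 - 6q + q^2 and MC = 29 - 12q + 3q^2.
The AVC parabola has its vertex at q = 6/2 = 3, where AVC = 29 - 6·3 + 3^2 = ¥20.
P = ¥125 exceeds min AVC = ¥20, so the firm stays open.
Set P = MC: 125 = 29 - 12q + 3q^2 → -96 - 12q + 3q^2 = 0. The roots are q = -4 and q = 8; the profit-maximizing output is on the rising part of MC, so q* = 8.
Check: AVC at q = 8 is ¥45 ≤ P, so revenue covers variable cost.
Profit = P·q − TC = 125·8 − 532 = ¥468.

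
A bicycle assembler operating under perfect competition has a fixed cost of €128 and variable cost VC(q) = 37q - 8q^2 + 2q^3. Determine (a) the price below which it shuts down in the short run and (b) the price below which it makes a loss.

Shutdown price = min AVC. AVC = 37 - 8q + 2q^2, with vertex at q = 2 and minimum €29.
ATC = 128/q + 37 - 8q + 2q^2. Setting dATC/dq = −128/q^2 − 8 + 4q = 0 gives q = 4 (since 4·4^3 − 8·4^2 = 128).
min ATC = 128/4 + 37 − 8·4 + 2·4^2 = €69. That is the break-even price.
For €29 ≤ P < €69 the firm produces at a loss; below €29 it shuts down.

Shutdown price = €29; break-even price = €69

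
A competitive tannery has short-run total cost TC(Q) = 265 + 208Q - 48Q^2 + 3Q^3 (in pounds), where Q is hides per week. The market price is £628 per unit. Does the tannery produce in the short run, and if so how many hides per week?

From TC, MC = TC'(Q) = 208 - 96Q + 9Q^2 and AVC = VC/Q = 208 - 48Q + 3Q^2.
The AVC parabola has its vertex at Q = 48/6 = 8, where AVC = 208 - 48·8 + 3·8^2 = £16.
Because £628 ≥ £16, revenue can cover variable cost; the firm operates.
P = MC gives -420 - 96Q + 9Q^2 = 0, with roots -10/3 and 14. Take the larger (rising MC): Q* = 14.
Check: AVC at Q = 14 is £124 ≤ P, so revenue covers variable cost.
Profit = P·Q − TC = 628·14 − 2001 = £6791.

Produce at Q = 14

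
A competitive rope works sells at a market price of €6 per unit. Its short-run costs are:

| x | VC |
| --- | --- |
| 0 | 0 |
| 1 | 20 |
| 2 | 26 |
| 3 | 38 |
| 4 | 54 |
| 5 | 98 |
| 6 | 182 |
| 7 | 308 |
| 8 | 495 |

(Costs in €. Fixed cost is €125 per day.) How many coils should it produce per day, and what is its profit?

Profit at each row (π = 6x − TC): x=0: -125; x=1: -139; x=2: -139; x=3: -145; x=4: -155; x=5: -193; x=6: -271; x=7: -391; x=8: -572.
Profit is highest at x = 0. Equivalently, the lowest AVC in the table is 38/3 ≈ €12.67 at x = 3, and P = €6 falls below it — price never covers variable cost, so the firm shuts down and loses only its fixed cost.

x = 0 (shut down); profit = -€125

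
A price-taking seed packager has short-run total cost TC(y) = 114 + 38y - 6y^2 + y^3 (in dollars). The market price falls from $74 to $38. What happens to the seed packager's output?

Output falls from 6 to 4

AVC = 38 - 6y + y^2, minimized at y = 3 where min AVC = $29. MC = 38 - 12y + 3y^2.
At P = $74 ≥ min AVC, set P = MC on the rising branch: y = 6.
At P = $38 ≥ min AVC, set P = MC: y = 4. The firm stays open but cuts output.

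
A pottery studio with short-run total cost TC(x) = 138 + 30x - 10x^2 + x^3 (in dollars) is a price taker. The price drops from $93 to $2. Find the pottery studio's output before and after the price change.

Output falls from 9 to 0 (the firm shuts down)

AVC = 30 - 10x + x^2, minimized at x = 5 where min AVC = $5. MC = 30 - 20x + 3x^2.
With P = $93 above the shutdown price, P = MC gives x = 9.
At P = $2 < min AVC = $5, price no longer covers variable cost at any output, so the firm shuts down: x = 0.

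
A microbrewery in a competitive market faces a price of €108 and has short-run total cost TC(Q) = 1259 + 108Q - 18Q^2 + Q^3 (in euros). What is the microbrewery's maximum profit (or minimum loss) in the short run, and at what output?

Profit = -€395 at Q = 12

AVC = 108 - 18Q + Q^2; min AVC = €27 at Q = 9. Since P = €108 ≥ min AVC, the firm produces.
MC = 108 - 36Q + 3Q^2. Setting P = MC and taking the root on the rising branch gives Q* = 12.
TR = 108·12 = 1296. TC = 1259 + 432 = 1691. Profit = 1296 − 1691 = -€395.
By producing, the firm covers all variable cost plus €864 of fixed cost; shutting down would lose the full €1259.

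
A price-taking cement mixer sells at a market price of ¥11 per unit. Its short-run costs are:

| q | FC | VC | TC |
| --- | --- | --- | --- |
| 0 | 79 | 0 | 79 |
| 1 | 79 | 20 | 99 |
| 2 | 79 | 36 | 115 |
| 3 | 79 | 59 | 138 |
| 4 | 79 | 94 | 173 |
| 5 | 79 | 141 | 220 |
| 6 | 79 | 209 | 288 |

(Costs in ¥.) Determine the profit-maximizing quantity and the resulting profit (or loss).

q = 0 (shut down); profit = -¥79

Profit at each row (π = 11q − TC): q=0: -79; q=1: -88; q=2: -93; q=3: -105; q=4: -129; q=5: -165; q=6: -222.
Profit is highest at q = 0. Equivalently, the lowest AVC in the table is 36/2 ≈ ¥18 at q = 2, and P = ¥11 falls below it — price never covers variable cost, so the firm shuts down and loses only its fixed cost.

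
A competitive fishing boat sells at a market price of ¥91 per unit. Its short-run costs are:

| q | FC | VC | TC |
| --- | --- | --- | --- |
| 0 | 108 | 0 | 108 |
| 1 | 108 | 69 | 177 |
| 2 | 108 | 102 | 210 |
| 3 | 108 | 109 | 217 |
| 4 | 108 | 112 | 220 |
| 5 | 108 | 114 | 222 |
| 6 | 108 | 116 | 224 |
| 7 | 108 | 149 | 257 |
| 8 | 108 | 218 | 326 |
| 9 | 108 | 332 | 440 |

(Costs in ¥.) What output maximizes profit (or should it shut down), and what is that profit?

q = 8; profit = ¥402

Profit at each row (π = 91q − TC): q=0: -108; q=1: -86; q=2: -28; q=3: 56; q=4: 144; q=5: 233; q=6: 322; q=7: 380; q=8: 402; q=9: 379.
Profit is maximized at q = 8. AVC there is 218/8 = ¥27.25 ≤ P, so producing beats shutting down (which would give -¥108).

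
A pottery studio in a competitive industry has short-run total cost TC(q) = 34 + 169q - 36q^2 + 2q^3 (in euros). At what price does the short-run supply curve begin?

€7 per unit

Short-run supply begins at min AVC. From VC = 169q - 36q^2 + 2q^3, AVC = 169 - 36q + 2q^2.
At the minimum of AVC, MC = AVC. MC = 169 - 72q + 6q^2; setting MC = AVC gives 4q^2 - 36q = 0, so q = 9. min AVC = 7.
So the shutdown price is €7.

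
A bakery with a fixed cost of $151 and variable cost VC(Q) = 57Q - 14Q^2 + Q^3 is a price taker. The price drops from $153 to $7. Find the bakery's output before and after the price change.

Output falls from 12 to 0 (the firm shuts down)

AVC = 57 - 14Q + Q^2, minimized at Q = 7 where min AVC = $8. MC = 57 - 28Q + 3Q^2.
At P = $153 ≥ min AVC, set P = MC on the rising branch: Q = 12.
At P = $7 < min AVC = $8, price no longer covers variable cost at any output, so the firm shuts down: Q = 0.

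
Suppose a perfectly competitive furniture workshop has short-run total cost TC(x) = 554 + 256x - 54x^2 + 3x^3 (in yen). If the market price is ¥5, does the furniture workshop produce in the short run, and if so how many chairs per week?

Shut down

Strip out fixed cost: VC = 256x - 54x^2 + 3x^3. Then AVC = 256 - 54x + 3x^2 and MC = 256 - 108x + 9x^2.
AVC hits its minimum where MC = AVC, at x = 9, giving min AVC = 256 - 54·9 + 3·9^2 = ¥13.
With P < min AVC (¥5 < ¥13), every unit sold adds to the loss.
Best response: produce nothing and absorb the ¥554 fixed cost.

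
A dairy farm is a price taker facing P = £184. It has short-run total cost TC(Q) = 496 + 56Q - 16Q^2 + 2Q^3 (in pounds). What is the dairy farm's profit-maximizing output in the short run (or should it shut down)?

From TC, MC = TC'(Q) = 56 - 32Q + 6Q^2 and AVC = VC/Q = 56 - 16Q + 2Q^2.
AVC is minimized where dAVC/dQ = -16 + 4Q = 0, at Q = 4; min AVC = 56 - 16·4 + 2·4^2 = £24.
Because £184 ≥ £24, revenue can cover variable cost; the firm operates.
P = MC gives -128 - 32Q + 6Q^2 = 0, with roots -8/3 and 8. Take the larger (rising MC): Q* = 8.
Check: AVC at Q = 8 is £56 ≤ P, so revenue covers variable cost.
Profit = P·Q − TC = 184·8 − 944 = £528.

Produce at Q = 8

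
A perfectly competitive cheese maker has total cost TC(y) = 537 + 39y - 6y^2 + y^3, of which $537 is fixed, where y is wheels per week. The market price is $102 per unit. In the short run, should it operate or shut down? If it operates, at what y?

Produce at y = 7

Strip out fixed cost: VC = 39y - 6y^2 + y^3. Then AVC = 39 - 6y + y^2 and MC = 39 - 12y + 3y^2.
The AVC parabola has its vertex at y = 6/2 = 3, where AVC = 39 - 6·3 + 3^2 = $30.
Because $102 ≥ $30, revenue can cover variable cost; the firm operates.
Solving P = MC: -63 - 12y + 3y^2 = 0 ⇒ y = -3 or 7. On the upward-sloping branch, y* = 7.
Check: AVC at y = 7 is $46 ≤ P, so revenue covers variable cost.
Profit = P·y − TC = 102·7 − 859 = -$145, a loss, but smaller than the $537 fixed cost the firm would lose by shutting down.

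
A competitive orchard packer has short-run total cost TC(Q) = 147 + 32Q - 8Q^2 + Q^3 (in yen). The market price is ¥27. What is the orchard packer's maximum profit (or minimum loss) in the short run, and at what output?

Profit = -¥97 at Q = 5

AVC = 32 - 8Q + Q^2; min AVC = ¥16 at Q = 4. Since P = ¥27 ≥ min AVC, the firm produces.
MC = 32 - 16Q + 3Q^2. Setting P = MC and taking the root on the rising branch gives Q* = 5.
TR = 27·5 = 135. TC = 147 + 85 = 232. Profit = 135 − 232 = -¥97.
Shutting down would mean losing the fixed cost of ¥147, so operating at a loss of ¥97 is better by ¥50.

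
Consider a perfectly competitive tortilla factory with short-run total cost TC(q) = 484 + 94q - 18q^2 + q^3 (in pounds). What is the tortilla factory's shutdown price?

The shutdown price is the minimum of AVC. VC = 94q - 18q^2 + q^3, so AVC = 94 - 18q + q^2.
At the minimum of AVC, MC = AVC. MC = 94 - 36q + 3q^2; setting MC = AVC gives 2q^2 - 18q = 0, so q = 9. min AVC = 13.
The firm shuts down for any P below £13.

£13 per unit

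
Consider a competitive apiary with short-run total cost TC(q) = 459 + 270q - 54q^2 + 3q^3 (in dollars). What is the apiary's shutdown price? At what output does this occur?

$27 per unit, at q = 9

The shutdown price is the minimum of AVC. VC = 270q - 54q^2 + 3q^3, so AVC = 270 - 54q + 3q^2.
dAVC/dq = -54 + 6q = 0 gives q = 9. min AVC = 270 - 54·9 + 3·9^2 = 27.
For P < $27 the firm produces nothing.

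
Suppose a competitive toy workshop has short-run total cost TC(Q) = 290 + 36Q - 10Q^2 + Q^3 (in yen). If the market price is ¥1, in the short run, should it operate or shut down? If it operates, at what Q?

From TC, MC = TC'(Q) = 36 - 20Q + 3Q^2 and AVC = VC/Q = 36 - 10Q + Q^2.
AVC hits its minimum where MC = AVC, at Q = 5, giving min AVC = 36 - 10·5 + 5^2 = ¥11.
P = ¥1 lies below min AVC = ¥11; no output level covers variable cost.
The firm minimizes its loss by shutting down and losing only its fixed cost of ¥290.

Shut down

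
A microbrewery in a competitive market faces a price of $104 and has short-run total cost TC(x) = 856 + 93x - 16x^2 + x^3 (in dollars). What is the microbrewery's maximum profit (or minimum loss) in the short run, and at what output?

AVC = 93 - 16x + x^2 has its minimum $29 at x = 8; price $104 clears that bar, so the firm operates.
MC = 93 - 32x + 3x^2. Setting P = MC and taking the root on the rising branch gives x* = 11.
TR = 104·11 = 1144. TC = 856 + 418 = 1274. Profit = 1144 − 1274 = -$130.
That loss of $130 beats the $856 the firm would lose by shutting down; producing recovers $726 of fixed cost.

Profit = -$130 at x = 11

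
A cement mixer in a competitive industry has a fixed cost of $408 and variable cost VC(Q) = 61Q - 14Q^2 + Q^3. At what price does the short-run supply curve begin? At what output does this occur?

$12 per unit, at Q = 7

The firm shuts down when price falls below the minimum of average variable cost. AVC = VC/Q = 61 - 14Q + Q^2.
At the minimum of AVC, MC = AVC. MC = 61 - 28Q + 3Q^2; setting MC = AVC gives 2Q^2 - 14Q = 0, so Q = 7. min AVC = 12.
So the shutdown price is $12.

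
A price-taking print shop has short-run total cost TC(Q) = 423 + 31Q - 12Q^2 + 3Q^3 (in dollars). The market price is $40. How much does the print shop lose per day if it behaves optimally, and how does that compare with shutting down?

Profit = -$369 at Q = 3

AVC = 31 - 12Q + 3Q^2 has its minimum $19 at Q = 2; price $40 clears that bar, so the firm operates.
With MC = 31 - 24Q + 9Q^2, P = MC on the upward-sloping part at Q* = 3.
TR = 40·3 = 120. TC = 423 + 66 = 489. Profit = 120 − 489 = -$369.
Shutting down would mean losing the fixed cost of $423, so operating at a loss of $369 is better by $54.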